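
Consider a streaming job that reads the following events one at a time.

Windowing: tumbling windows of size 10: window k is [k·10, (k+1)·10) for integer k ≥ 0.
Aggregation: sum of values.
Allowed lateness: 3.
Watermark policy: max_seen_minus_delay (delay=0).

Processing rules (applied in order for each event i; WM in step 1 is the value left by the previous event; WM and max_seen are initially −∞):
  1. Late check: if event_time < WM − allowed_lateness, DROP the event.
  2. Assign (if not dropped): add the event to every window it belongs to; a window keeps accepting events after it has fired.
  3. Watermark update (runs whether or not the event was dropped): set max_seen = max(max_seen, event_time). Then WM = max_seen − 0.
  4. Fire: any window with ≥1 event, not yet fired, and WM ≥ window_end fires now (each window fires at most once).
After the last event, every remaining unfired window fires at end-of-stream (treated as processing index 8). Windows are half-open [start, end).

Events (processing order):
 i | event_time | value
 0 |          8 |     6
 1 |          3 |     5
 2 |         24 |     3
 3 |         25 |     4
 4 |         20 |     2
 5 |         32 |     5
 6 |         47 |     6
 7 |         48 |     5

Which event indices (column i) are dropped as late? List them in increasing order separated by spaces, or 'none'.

i=0 t=8 v=6: → [0,10); WM=8
i=1 t=3 v=5: DROP (t<8-3); WM=8
i=2 t=24 v=3: → [20,30); WM=24; [0,10) fires=6
i=3 t=25 v=4: → [20,30); WM=25
i=4 t=20 v=2: DROP (t<25-3); WM=25
i=5 t=32 v=5: → [30,40); WM=32; [20,30) fires=7
i=6 t=47 v=6: → [40,50); WM=47; [30,40) fires=5
i=7 t=48 v=5: → [40,50); WM=48

1 4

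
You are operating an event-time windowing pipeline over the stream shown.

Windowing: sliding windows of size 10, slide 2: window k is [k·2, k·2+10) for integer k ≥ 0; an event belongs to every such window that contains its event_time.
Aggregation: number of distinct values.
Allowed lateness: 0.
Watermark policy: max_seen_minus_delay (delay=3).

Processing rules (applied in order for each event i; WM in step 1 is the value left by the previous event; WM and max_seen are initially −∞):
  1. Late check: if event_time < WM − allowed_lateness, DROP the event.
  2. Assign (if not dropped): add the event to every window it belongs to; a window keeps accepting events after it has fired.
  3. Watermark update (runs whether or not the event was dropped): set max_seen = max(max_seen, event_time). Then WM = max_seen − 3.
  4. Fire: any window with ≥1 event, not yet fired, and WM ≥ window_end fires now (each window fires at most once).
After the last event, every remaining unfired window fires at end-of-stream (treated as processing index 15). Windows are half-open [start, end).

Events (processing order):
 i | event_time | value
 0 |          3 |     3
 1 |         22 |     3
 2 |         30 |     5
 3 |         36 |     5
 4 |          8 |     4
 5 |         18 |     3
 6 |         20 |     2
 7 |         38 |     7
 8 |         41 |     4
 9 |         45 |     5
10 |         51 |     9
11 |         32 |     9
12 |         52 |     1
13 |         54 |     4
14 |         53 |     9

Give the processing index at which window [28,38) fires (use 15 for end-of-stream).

i=0 t=3 v=3: → [2,12),[0,10); WM=0
i=1 t=22 v=3: → [22,32),[20,30),[18,28),[16,26),[14,24); WM=19; [0,10) fires=1 [2,12) fires=1
i=2 t=30 v=5: → [30,40),[28,38),[26,36),[24,34),[22,32); WM=27; [14,24) fires=1 [16,26) fires=1
i=3 t=36 v=5: → [36,46),[34,44),[32,42),[30,40),[28,38); WM=33; [18,28) fires=1 [20,30) fires=1 [22,32) fires=2
i=4 t=8 v=4: DROP (t<33-0); WM=33
i=5 t=18 v=3: DROP (t<33-0); WM=33
i=6 t=20 v=2: DROP (t<33-0); WM=33
i=7 t=38 v=7: → [38,48),[36,46),[34,44),[32,42),[30,40); WM=35; [24,34) fires=1
i=8 t=41 v=4: → [40,50),[38,48),[36,46),[34,44),[32,42); WM=38; [26,36) fires=1 [28,38) fires=1
i=9 t=45 v=5: → [44,54),[42,52),[40,50),[38,48),[36,46); WM=42; [30,40) fires=2 [32,42) fires=3
i=10 t=51 v=9: → [50,60),[48,58),[46,56),[44,54),[42,52); WM=48; [34,44) fires=3 [36,46) fires=3 [38,48) fires=3
i=11 t=32 v=9: DROP (t<48-0); WM=48
i=12 t=52 v=1: → [52,62),[50,60),[48,58),[46,56),[44,54); WM=49
i=13 t=54 v=4: → [54,64),[52,62),[50,60),[48,58),[46,56); WM=51; [40,50) fires=2
i=14 t=53 v=9: → [52,62),[50,60),[48,58),[46,56),[44,54); WM=51

8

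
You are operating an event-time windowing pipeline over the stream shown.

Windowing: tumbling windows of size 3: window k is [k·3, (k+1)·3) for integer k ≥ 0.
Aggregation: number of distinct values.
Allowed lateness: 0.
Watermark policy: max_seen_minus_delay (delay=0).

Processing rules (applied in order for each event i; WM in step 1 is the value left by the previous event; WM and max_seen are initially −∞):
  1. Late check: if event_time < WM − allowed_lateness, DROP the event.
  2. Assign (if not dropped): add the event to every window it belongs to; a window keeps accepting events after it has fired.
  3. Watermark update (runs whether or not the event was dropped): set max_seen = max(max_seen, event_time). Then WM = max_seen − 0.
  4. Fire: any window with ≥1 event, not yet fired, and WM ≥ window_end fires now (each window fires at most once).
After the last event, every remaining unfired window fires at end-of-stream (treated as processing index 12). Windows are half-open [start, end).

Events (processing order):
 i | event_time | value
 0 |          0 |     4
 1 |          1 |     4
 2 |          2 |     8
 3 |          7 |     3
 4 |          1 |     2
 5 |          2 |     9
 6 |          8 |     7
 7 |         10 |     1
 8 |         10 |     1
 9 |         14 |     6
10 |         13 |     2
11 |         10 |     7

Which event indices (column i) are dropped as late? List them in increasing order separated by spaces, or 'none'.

i=0 t=0 v=4: → [0,3); WM=0
i=1 t=1 v=4: → [0,3); WM=1
i=2 t=2 v=8: → [0,3); WM=2
i=3 t=7 v=3: → [6,9); WM=7; [0,3) fires=2
i=4 t=1 v=2: DROP (t<7-0); WM=7
i=5 t=2 v=9: DROP (t<7-0); WM=7
i=6 t=8 v=7: → [6,9); WM=8
i=7 t=10 v=1: → [9,12); WM=10; [6,9) fires=2
i=8 t=10 v=1: → [9,12); WM=10
i=9 t=14 v=6: → [12,15); WM=14; [9,12) fires=1
i=10 t=13 v=2: DROP (t<14-0); WM=14
i=11 t=10 v=7: DROP (t<14-0); WM=14

4 5 10 11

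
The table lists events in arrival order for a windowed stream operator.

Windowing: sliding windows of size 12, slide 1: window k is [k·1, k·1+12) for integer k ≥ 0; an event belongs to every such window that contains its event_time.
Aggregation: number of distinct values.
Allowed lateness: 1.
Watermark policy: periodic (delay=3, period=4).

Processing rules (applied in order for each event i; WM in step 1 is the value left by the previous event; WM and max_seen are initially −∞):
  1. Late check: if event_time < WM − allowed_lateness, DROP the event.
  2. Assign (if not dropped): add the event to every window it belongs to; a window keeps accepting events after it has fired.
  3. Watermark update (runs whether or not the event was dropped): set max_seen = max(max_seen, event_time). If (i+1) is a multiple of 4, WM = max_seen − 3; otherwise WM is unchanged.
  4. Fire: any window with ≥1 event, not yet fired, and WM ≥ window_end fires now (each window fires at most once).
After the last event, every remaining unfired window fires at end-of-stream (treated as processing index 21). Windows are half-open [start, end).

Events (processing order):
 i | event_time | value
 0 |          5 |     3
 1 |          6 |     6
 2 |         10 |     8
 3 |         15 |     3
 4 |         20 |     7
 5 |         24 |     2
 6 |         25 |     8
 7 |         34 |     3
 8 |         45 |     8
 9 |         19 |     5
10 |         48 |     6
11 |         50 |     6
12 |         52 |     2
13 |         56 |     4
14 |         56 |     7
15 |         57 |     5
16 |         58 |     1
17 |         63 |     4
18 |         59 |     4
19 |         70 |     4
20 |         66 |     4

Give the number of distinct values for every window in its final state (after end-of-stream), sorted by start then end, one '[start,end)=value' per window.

i=0 t=5 v=3: → [5,17),[4,16),[3,15),[2,14),[1,13),[0,12); WM=−∞
i=1 t=6 v=6: → [6,18),[5,17),[4,16),[3,15),[2,14),[1,13),[0,12); WM=−∞
i=2 t=10 v=8: → [10,22),[9,21),[8,20),[7,19),[6,18),[5,17),[4,16),[3,15),[2,14),[1,13),[0,12); WM=−∞
i=3 t=15 v=3: → [15,27),[14,26),[13,25),[12,24),[11,23),[10,22),[9,21),[8,20),[7,19),[6,18),[5,17),[4,16); WM=12; [0,12) fires=3
i=4 t=20 v=7: → [20,32),[19,31),[18,30),[17,29),[16,28),[15,27),[14,26),[13,25),[12,24),[11,23),[10,22),[9,21); WM=12
i=5 t=24 v=2: → [24,36),[23,35),[22,34),[21,33),[20,32),[19,31),[18,30),[17,29),[16,28),[15,27),[14,26),[13,25); WM=12
i=6 t=25 v=8: → [25,37),[24,36),[23,35),[22,34),[21,33),[20,32),[19,31),[18,30),[17,29),[16,28),[15,27),[14,26); WM=12
i=7 t=34 v=3: → [34,46),[33,45),[32,44),[31,43),[30,42),[29,41),[28,40),[27,39),[26,38),[25,37),[24,36),[23,35); WM=31; [1,13) fires=3 [2,14) fires=3 [3,15) fires=3 [4,16) fires=3 [5,17) fires=3 [6,18) fires=3 [7,19) fires=2 [8,20) fires=2 [9,21) fires=3 [10,22) fires=3 [11,23) fires=2 [12,24) fires=2 [13,25) fires=3 [14,26) fires=4 [15,27) fires=4 [16,28) fires=3 [17,29) fires=3 [18,30) fires=3 [19,31) fires=3
i=8 t=45 v=8: → [45,57),[44,56),[43,55),[42,54),[41,53),[40,52),[39,51),[38,50),[37,49),[36,48),[35,47),[34,46); WM=31
i=9 t=19 v=5: DROP (t<31-1); WM=31
i=10 t=48 v=6: → [48,60),[47,59),[46,58),[45,57),[44,56),[43,55),[42,54),[41,53),[40,52),[39,51),[38,50),[37,49); WM=31
i=11 t=50 v=6: → [50,62),[49,61),[48,60),[47,59),[46,58),[45,57),[44,56),[43,55),[42,54),[41,53),[40,52),[39,51); WM=47; [20,32) fires=3 [21,33) fires=2 [22,34) fires=2 [23,35) fires=3 [24,36) fires=3 [25,37) fires=2 [26,38) fires=1 [27,39) fires=1 [28,40) fires=1 [29,41) fires=1 [30,42) fires=1 [31,43) fires=1 [32,44) fires=1 [33,45) fires=1 [34,46) fires=2 [35,47) fires=1
i=12 t=52 v=2: → [52,64),[51,63),[50,62),[49,61),[48,60),[47,59),[46,58),[45,57),[44,56),[43,55),[42,54),[41,53); WM=47
i=13 t=56 v=4: → [56,68),[55,67),[54,66),[53,65),[52,64),[51,63),[50,62),[49,61),[48,60),[47,59),[46,58),[45,57); WM=47
i=14 t=56 v=7: → [56,68),[55,67),[54,66),[53,65),[52,64),[51,63),[50,62),[49,61),[48,60),[47,59),[46,58),[45,57); WM=47
i=15 t=57 v=5: → [57,69),[56,68),[55,67),[54,66),[53,65),[52,64),[51,63),[50,62),[49,61),[48,60),[47,59),[46,58); WM=54; [36,48) fires=1 [37,49) fires=2 [38,50) fires=2 [39,51) fires=2 [40,52) fires=2 [41,53) fires=3 [42,54) fires=3
i=16 t=58 v=1: → [58,70),[57,69),[56,68),[55,67),[54,66),[53,65),[52,64),[51,63),[50,62),[49,61),[48,60),[47,59); WM=54
i=17 t=63 v=4: → [63,75),[62,74),[61,73),[60,72),[59,71),[58,70),[57,69),[56,68),[55,67),[54,66),[53,65),[52,64); WM=54
i=18 t=59 v=4: → [59,71),[58,70),[57,69),[56,68),[55,67),[54,66),[53,65),[52,64),[51,63),[50,62),[49,61),[48,60); WM=54
i=19 t=70 v=4: → [70,82),[69,81),[68,80),[67,79),[66,78),[65,77),[64,76),[63,75),[62,74),[61,73),[60,72),[59,71); WM=67; [43,55) fires=3 [44,56) fires=3 [45,57) fires=5 [46,58) fires=5 [47,59) fires=6 [48,60) fires=6 [49,61) fires=6 [50,62) fires=6 [51,63) fires=5 [52,64) fires=5 [53,65) fires=4 [54,66) fires=4 [55,67) fires=4
i=20 t=66 v=4: → [66,78),[65,77),[64,76),[63,75),[62,74),[61,73),[60,72),[59,71),[58,70),[57,69),[56,68),[55,67); WM=67

[0,12)=3 [1,13)=3 [2,14)=3 [3,15)=3 [4,16)=3 [5,17)=3 [6,18)=3 [7,19)=2 [8,20)=2 [9,21)=3 [10,22)=3 [11,23)=2 [12,24)=2 [13,25)=3 [14,26)=4 [15,27)=4 [16,28)=3 [17,29)=3 [18,30)=3 [19,31)=3 [20,32)=3 [21,33)=2 [22,34)=2 [23,35)=3 [24,36)=3 [25,37)=2 [26,38)=1 [27,39)=1 [28,40)=1 [29,41)=1 [30,42)=1 [31,43)=1 [32,44)=1 [33,45)=1 [34,46)=2 [35,47)=1 [36,48)=1 [37,49)=2 [38,50)=2 [39,51)=2 [40,52)=2 [41,53)=3 [42,54)=3 [43,55)=3 [44,56)=3 [45,57)=5 [46,58)=5 [47,59)=6 [48,60)=6 [49,61)=6 [50,62)=6 [51,63)=5 [52,64)=5 [53,65)=4 [54,66)=4 [55,67)=4 [56,68)=4 [57,69)=3 [58,70)=2 [59,71)=1 [60,72)=1 [61,73)=1 [62,74)=1 [63,75)=1 [64,76)=1 [65,77)=1 [66,78)=1 [67,79)=1 [68,80)=1 [69,81)=1 [70,82)=1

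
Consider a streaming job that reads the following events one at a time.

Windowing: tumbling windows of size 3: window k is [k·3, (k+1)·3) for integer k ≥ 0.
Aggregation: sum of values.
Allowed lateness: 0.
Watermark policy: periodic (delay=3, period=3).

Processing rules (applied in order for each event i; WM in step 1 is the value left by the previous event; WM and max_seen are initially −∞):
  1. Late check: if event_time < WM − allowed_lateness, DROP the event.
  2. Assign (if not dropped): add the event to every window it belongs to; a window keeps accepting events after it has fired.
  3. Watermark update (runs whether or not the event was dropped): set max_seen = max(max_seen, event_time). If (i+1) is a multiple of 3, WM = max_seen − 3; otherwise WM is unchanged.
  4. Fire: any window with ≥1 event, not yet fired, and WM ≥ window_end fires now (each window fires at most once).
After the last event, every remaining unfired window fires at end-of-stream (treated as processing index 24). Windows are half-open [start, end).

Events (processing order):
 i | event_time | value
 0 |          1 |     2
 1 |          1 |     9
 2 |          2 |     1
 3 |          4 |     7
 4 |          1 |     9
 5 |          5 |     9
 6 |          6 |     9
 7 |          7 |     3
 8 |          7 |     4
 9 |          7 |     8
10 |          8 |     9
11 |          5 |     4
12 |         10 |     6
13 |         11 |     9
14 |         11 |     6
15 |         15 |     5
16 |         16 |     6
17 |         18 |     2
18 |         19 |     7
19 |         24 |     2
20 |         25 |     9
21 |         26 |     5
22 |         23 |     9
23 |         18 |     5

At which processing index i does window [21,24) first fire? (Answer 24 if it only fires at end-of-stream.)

i=0 t=1 v=2: → [0,3); WM=−∞
i=1 t=1 v=9: → [0,3); WM=−∞
i=2 t=2 v=1: → [0,3); WM=-1
i=3 t=4 v=7: → [3,6); WM=-1
i=4 t=1 v=9: → [0,3); WM=-1
i=5 t=5 v=9: → [3,6); WM=2
i=6 t=6 v=9: → [6,9); WM=2
i=7 t=7 v=3: → [6,9); WM=2
i=8 t=7 v=4: → [6,9); WM=4; [0,3) fires=21
i=9 t=7 v=8: → [6,9); WM=4
i=10 t=8 v=9: → [6,9); WM=4
i=11 t=5 v=4: → [3,6); WM=5
i=12 t=10 v=6: → [9,12); WM=5
i=13 t=11 v=9: → [9,12); WM=5
i=14 t=11 v=6: → [9,12); WM=8; [3,6) fires=20
i=15 t=15 v=5: → [15,18); WM=8
i=16 t=16 v=6: → [15,18); WM=8
i=17 t=18 v=2: → [18,21); WM=15; [6,9) fires=33 [9,12) fires=21
i=18 t=19 v=7: → [18,21); WM=15
i=19 t=24 v=2: → [24,27); WM=15
i=20 t=25 v=9: → [24,27); WM=22; [15,18) fires=11 [18,21) fires=9
i=21 t=26 v=5: → [24,27); WM=22
i=22 t=23 v=9: → [21,24); WM=22
i=23 t=18 v=5: DROP (t<22-0); WM=23

24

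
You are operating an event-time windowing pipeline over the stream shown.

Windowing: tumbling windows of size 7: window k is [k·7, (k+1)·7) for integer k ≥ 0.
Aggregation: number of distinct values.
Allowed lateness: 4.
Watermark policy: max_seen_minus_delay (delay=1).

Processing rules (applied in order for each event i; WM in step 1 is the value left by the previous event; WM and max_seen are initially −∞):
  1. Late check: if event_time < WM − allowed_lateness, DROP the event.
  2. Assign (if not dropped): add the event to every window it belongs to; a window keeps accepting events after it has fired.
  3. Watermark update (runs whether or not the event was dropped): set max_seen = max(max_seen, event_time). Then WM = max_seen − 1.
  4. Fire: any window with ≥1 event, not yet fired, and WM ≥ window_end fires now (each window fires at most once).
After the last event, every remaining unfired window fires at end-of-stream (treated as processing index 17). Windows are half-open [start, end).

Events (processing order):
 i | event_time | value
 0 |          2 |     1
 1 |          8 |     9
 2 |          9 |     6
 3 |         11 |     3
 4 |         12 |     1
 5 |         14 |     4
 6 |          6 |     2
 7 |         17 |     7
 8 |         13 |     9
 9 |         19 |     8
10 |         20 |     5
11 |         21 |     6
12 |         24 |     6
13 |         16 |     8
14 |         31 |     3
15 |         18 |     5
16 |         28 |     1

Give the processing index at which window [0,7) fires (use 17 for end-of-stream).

i=0 t=2 v=1: → [0,7); WM=1
i=1 t=8 v=9: → [7,14); WM=7; [0,7) fires=1
i=2 t=9 v=6: → [7,14); WM=8
i=3 t=11 v=3: → [7,14); WM=10
i=4 t=12 v=1: → [7,14); WM=11
i=5 t=14 v=4: → [14,21); WM=13
i=6 t=6 v=2: DROP (t<13-4); WM=13
i=7 t=17 v=7: → [14,21); WM=16; [7,14) fires=4
i=8 t=13 v=9: → [7,14); WM=16
i=9 t=19 v=8: → [14,21); WM=18
i=10 t=20 v=5: → [14,21); WM=19
i=11 t=21 v=6: → [21,28); WM=20
i=12 t=24 v=6: → [21,28); WM=23; [14,21) fires=4
i=13 t=16 v=8: DROP (t<23-4); WM=23
i=14 t=31 v=3: → [28,35); WM=30; [21,28) fires=1
i=15 t=18 v=5: DROP (t<30-4); WM=30
i=16 t=28 v=1: → [28,35); WM=30

1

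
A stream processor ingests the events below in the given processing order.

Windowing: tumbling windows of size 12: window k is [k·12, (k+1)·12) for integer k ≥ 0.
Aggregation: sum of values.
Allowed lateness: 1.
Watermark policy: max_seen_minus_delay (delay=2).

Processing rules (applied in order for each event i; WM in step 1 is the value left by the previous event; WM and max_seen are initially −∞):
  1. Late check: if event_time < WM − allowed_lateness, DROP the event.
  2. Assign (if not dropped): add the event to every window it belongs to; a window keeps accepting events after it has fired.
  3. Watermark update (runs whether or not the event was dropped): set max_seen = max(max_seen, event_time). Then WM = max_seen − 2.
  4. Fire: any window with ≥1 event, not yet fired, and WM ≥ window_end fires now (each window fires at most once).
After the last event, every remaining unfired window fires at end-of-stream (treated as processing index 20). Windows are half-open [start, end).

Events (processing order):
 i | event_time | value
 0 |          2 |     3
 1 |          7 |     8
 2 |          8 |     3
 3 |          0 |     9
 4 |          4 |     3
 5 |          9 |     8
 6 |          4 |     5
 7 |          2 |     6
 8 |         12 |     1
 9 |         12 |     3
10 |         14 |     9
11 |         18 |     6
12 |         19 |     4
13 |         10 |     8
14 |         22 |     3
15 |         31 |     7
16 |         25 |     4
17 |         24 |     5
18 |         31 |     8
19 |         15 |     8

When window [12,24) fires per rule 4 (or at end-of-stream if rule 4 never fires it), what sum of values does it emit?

i=0 t=2 v=3: → [0,12); WM=0
i=1 t=7 v=8: → [0,12); WM=5
i=2 t=8 v=3: → [0,12); WM=6
i=3 t=0 v=9: DROP (t<6-1); WM=6
i=4 t=4 v=3: DROP (t<6-1); WM=6
i=5 t=9 v=8: → [0,12); WM=7
i=6 t=4 v=5: DROP (t<7-1); WM=7
i=7 t=2 v=6: DROP (t<7-1); WM=7
i=8 t=12 v=1: → [12,24); WM=10
i=9 t=12 v=3: → [12,24); WM=10
i=10 t=14 v=9: → [12,24); WM=12; [0,12) fires=22
i=11 t=18 v=6: → [12,24); WM=16
i=12 t=19 v=4: → [12,24); WM=17
i=13 t=10 v=8: DROP (t<17-1); WM=17
i=14 t=22 v=3: → [12,24); WM=20
i=15 t=31 v=7: → [24,36); WM=29; [12,24) fires=26
i=16 t=25 v=4: DROP (t<29-1); WM=29
i=17 t=24 v=5: DROP (t<29-1); WM=29
i=18 t=31 v=8: → [24,36); WM=29
i=19 t=15 v=8: DROP (t<29-1); WM=29

26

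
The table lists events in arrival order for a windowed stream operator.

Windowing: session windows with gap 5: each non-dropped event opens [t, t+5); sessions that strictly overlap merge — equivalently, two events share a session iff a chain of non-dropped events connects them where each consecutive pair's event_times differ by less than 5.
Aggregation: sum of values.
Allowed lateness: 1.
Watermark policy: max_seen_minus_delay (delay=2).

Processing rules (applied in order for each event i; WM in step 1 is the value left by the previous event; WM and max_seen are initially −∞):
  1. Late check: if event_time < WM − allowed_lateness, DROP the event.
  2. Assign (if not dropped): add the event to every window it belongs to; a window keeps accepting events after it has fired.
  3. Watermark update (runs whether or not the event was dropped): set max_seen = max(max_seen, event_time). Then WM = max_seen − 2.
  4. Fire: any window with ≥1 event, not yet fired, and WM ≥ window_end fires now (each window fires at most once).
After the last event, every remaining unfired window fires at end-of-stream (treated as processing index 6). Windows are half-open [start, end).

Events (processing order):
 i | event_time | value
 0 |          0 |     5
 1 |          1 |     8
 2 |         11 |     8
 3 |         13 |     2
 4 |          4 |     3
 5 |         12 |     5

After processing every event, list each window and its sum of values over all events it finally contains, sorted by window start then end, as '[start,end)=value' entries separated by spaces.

i=0 t=0 v=5: → [0,5); WM=-2
i=1 t=1 v=8: → [0,6); WM=-1
i=2 t=11 v=8: → [11,16); WM=9
i=3 t=13 v=2: → [11,18); WM=11
i=4 t=4 v=3: DROP (t<11-1); WM=11
i=5 t=12 v=5: → [11,18); WM=11

[0,6)=13 [11,18)=15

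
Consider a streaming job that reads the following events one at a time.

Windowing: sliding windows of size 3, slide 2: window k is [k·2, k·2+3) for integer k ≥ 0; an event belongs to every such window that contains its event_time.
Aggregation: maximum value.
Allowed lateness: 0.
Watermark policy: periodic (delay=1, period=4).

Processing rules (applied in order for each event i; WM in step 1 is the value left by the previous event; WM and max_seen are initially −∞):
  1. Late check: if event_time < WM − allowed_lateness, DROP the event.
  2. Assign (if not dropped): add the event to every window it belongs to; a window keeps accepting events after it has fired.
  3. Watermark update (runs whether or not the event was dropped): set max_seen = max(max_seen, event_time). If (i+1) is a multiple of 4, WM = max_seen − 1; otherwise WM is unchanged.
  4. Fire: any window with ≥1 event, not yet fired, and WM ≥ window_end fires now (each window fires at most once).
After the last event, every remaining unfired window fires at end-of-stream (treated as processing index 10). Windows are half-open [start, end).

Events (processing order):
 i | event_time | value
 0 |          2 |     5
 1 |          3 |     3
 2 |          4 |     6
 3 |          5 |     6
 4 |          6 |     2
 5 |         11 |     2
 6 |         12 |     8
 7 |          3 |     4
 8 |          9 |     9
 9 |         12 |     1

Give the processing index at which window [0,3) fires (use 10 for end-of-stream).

i=0 t=2 v=5: → [2,5),[0,3); WM=−∞
i=1 t=3 v=3: → [2,5); WM=−∞
i=2 t=4 v=6: → [4,7),[2,5); WM=−∞
i=3 t=5 v=6: → [4,7); WM=4; [0,3) fires=5
i=4 t=6 v=2: → [6,9),[4,7); WM=4
i=5 t=11 v=2: → [10,13); WM=4
i=6 t=12 v=8: → [12,15),[10,13); WM=4
i=7 t=3 v=4: DROP (t<4-0); WM=11; [2,5) fires=6 [4,7) fires=6 [6,9) fires=2
i=8 t=9 v=9: DROP (t<11-0); WM=11
i=9 t=12 v=1: → [12,15),[10,13); WM=11

3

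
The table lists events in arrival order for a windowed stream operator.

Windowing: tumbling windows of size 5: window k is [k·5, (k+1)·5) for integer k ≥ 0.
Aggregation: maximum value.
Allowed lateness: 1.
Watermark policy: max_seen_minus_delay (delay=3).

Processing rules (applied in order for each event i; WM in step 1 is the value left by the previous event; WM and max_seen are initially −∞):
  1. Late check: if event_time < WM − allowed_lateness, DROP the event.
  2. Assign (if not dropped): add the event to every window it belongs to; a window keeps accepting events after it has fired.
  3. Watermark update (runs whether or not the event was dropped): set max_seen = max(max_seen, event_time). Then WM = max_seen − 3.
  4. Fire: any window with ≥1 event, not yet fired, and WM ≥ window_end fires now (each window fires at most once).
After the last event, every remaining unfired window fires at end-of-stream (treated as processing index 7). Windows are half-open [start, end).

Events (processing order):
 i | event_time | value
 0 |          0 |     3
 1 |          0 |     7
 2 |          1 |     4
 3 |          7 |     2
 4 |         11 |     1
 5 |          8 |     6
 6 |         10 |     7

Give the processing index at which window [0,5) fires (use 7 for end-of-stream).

i=0 t=0 v=3: → [0,5); WM=-3
i=1 t=0 v=7: → [0,5); WM=-3
i=2 t=1 v=4: → [0,5); WM=-2
i=3 t=7 v=2: → [5,10); WM=4
i=4 t=11 v=1: → [10,15); WM=8; [0,5) fires=7
i=5 t=8 v=6: → [5,10); WM=8
i=6 t=10 v=7: → [10,15); WM=8

4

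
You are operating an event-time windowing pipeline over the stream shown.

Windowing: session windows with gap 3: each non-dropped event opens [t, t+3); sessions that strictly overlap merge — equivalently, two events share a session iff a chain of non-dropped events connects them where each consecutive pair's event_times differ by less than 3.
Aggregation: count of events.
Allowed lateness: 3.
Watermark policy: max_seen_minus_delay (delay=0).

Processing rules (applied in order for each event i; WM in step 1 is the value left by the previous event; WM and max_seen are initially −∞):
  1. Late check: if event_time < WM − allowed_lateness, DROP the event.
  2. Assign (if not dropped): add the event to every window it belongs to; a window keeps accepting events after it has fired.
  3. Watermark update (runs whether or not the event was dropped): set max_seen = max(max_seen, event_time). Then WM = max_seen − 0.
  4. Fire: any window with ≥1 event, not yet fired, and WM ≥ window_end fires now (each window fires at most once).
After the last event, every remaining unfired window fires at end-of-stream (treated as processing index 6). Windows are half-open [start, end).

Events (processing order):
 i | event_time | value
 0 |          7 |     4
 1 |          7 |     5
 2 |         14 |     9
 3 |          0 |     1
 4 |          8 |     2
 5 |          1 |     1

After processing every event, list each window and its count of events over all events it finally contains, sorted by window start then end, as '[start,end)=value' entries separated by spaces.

i=0 t=7 v=4: → [7,10); WM=7
i=1 t=7 v=5: → [7,10); WM=7
i=2 t=14 v=9: → [14,17); WM=14
i=3 t=0 v=1: DROP (t<14-3); WM=14
i=4 t=8 v=2: DROP (t<14-3); WM=14
i=5 t=1 v=1: DROP (t<14-3); WM=14

[7,10)=2 [14,17)=1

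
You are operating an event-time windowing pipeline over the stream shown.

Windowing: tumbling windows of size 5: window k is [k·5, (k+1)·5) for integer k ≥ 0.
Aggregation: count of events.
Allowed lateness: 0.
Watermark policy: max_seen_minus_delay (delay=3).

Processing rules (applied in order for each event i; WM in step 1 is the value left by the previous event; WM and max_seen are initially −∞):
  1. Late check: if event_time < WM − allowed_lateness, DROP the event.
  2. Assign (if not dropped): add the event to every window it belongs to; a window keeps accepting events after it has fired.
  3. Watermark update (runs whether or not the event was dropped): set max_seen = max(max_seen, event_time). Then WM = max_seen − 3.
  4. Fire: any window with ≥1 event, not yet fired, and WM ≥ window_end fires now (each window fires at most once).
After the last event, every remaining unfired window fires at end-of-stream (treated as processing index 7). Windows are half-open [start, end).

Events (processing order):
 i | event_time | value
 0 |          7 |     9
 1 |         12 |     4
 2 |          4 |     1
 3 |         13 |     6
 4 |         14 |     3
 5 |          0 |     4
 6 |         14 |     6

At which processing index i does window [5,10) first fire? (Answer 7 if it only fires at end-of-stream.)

i=0 t=7 v=9: → [5,10); WM=4
i=1 t=12 v=4: → [10,15); WM=9
i=2 t=4 v=1: DROP (t<9-0); WM=9
i=3 t=13 v=6: → [10,15); WM=10; [5,10) fires=1
i=4 t=14 v=3: → [10,15); WM=11
i=5 t=0 v=4: DROP (t<11-0); WM=11
i=6 t=14 v=6: → [10,15); WM=11

3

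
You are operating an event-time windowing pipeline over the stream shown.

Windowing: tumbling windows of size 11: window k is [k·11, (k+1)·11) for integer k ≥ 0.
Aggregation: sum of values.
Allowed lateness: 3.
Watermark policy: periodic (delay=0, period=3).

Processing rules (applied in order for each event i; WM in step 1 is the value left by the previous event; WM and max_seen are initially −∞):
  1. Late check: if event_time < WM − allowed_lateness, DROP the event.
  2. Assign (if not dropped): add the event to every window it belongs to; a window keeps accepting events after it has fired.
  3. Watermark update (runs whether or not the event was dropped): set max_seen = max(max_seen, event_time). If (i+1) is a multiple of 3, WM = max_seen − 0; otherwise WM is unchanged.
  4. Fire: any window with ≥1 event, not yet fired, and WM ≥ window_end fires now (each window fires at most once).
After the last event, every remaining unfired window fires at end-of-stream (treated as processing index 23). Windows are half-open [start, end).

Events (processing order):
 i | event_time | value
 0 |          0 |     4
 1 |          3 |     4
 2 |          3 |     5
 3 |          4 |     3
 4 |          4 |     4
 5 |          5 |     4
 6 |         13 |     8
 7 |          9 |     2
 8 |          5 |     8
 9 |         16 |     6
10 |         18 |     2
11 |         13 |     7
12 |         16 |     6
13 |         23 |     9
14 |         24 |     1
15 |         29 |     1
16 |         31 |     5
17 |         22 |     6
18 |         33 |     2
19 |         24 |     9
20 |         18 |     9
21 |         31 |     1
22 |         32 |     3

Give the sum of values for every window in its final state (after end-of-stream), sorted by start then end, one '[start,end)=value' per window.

[0,11)=34 [11,22)=29 [22,33)=26 [33,44)=2

i=0 t=0 v=4: → [0,11); WM=−∞
i=1 t=3 v=4: → [0,11); WM=−∞
i=2 t=3 v=5: → [0,11); WM=3
i=3 t=4 v=3: → [0,11); WM=3
i=4 t=4 v=4: → [0,11); WM=3
i=5 t=5 v=4: → [0,11); WM=5
i=6 t=13 v=8: → [11,22); WM=5
i=7 t=9 v=2: → [0,11); WM=5
i=8 t=5 v=8: → [0,11); WM=13; [0,11) fires=34
i=9 t=16 v=6: → [11,22); WM=13
i=10 t=18 v=2: → [11,22); WM=13
i=11 t=13 v=7: → [11,22); WM=18
i=12 t=16 v=6: → [11,22); WM=18
i=13 t=23 v=9: → [22,33); WM=18
i=14 t=24 v=1: → [22,33); WM=24; [11,22) fires=29
i=15 t=29 v=1: → [22,33); WM=24
i=16 t=31 v=5: → [22,33); WM=24
i=17 t=22 v=6: → [22,33); WM=31
i=18 t=33 v=2: → [33,44); WM=31
i=19 t=24 v=9: DROP (t<31-3); WM=31
i=20 t=18 v=9: DROP (t<31-3); WM=33; [22,33) fires=22
i=21 t=31 v=1: → [22,33); WM=33
i=22 t=32 v=3: → [22,33); WM=33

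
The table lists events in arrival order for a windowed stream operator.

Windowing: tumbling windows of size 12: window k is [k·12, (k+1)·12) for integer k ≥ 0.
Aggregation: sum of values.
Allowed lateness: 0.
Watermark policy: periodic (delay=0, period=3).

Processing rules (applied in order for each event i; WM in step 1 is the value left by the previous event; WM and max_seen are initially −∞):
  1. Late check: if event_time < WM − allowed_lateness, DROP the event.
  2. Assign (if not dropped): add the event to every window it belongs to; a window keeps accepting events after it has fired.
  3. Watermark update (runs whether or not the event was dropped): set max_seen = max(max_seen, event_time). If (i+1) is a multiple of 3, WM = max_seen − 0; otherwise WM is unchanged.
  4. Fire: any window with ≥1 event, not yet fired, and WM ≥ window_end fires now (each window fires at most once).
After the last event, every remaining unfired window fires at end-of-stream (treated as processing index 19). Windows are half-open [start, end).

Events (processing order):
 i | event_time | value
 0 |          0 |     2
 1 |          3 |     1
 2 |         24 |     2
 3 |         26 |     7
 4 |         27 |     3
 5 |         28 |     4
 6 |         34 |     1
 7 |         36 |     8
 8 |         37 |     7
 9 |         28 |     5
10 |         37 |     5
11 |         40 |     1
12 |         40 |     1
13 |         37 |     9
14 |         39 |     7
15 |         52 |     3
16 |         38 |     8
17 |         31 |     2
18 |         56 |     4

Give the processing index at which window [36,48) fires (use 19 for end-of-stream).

17

i=0 t=0 v=2: → [0,12); WM=−∞
i=1 t=3 v=1: → [0,12); WM=−∞
i=2 t=24 v=2: → [24,36); WM=24; [0,12) fires=3
i=3 t=26 v=7: → [24,36); WM=24
i=4 t=27 v=3: → [24,36); WM=24
i=5 t=28 v=4: → [24,36); WM=28
i=6 t=34 v=1: → [24,36); WM=28
i=7 t=36 v=8: → [36,48); WM=28
i=8 t=37 v=7: → [36,48); WM=37; [24,36) fires=17
i=9 t=28 v=5: DROP (t<37-0); WM=37
i=10 t=37 v=5: → [36,48); WM=37
i=11 t=40 v=1: → [36,48); WM=40
i=12 t=40 v=1: → [36,48); WM=40
i=13 t=37 v=9: DROP (t<40-0); WM=40
i=14 t=39 v=7: DROP (t<40-0); WM=40
i=15 t=52 v=3: → [48,60); WM=40
i=16 t=38 v=8: DROP (t<40-0); WM=40
i=17 t=31 v=2: DROP (t<40-0); WM=52; [36,48) fires=22
i=18 t=56 v=4: → [48,60); WM=52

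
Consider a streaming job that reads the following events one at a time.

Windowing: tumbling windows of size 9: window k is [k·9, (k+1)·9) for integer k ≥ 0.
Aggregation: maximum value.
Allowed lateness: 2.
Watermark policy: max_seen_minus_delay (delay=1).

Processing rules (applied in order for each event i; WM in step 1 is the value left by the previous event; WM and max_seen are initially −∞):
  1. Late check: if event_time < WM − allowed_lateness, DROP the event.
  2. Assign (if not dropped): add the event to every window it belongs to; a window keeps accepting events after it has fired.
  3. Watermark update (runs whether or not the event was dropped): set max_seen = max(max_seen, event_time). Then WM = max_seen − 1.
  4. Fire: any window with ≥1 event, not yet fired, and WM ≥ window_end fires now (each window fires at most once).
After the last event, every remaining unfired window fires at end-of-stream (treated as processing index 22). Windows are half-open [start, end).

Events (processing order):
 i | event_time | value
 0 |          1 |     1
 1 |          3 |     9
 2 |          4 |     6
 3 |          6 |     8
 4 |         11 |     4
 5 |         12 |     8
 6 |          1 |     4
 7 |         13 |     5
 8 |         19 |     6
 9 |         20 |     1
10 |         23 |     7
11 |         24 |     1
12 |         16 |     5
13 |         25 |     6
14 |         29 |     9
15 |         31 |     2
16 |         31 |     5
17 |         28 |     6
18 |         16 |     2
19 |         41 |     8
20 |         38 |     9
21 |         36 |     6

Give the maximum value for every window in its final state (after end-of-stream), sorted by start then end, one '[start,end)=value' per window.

i=0 t=1 v=1: → [0,9); WM=0
i=1 t=3 v=9: → [0,9); WM=2
i=2 t=4 v=6: → [0,9); WM=3
i=3 t=6 v=8: → [0,9); WM=5
i=4 t=11 v=4: → [9,18); WM=10; [0,9) fires=9
i=5 t=12 v=8: → [9,18); WM=11
i=6 t=1 v=4: DROP (t<11-2); WM=11
i=7 t=13 v=5: → [9,18); WM=12
i=8 t=19 v=6: → [18,27); WM=18; [9,18) fires=8
i=9 t=20 v=1: → [18,27); WM=19
i=10 t=23 v=7: → [18,27); WM=22
i=11 t=24 v=1: → [18,27); WM=23
i=12 t=16 v=5: DROP (t<23-2); WM=23
i=13 t=25 v=6: → [18,27); WM=24
i=14 t=29 v=9: → [27,36); WM=28; [18,27) fires=7
i=15 t=31 v=2: → [27,36); WM=30
i=16 t=31 v=5: → [27,36); WM=30
i=17 t=28 v=6: → [27,36); WM=30
i=18 t=16 v=2: DROP (t<30-2); WM=30
i=19 t=41 v=8: → [36,45); WM=40; [27,36) fires=9
i=20 t=38 v=9: → [36,45); WM=40
i=21 t=36 v=6: DROP (t<40-2); WM=40

[0,9)=9 [9,18)=8 [18,27)=7 [27,36)=9 [36,45)=9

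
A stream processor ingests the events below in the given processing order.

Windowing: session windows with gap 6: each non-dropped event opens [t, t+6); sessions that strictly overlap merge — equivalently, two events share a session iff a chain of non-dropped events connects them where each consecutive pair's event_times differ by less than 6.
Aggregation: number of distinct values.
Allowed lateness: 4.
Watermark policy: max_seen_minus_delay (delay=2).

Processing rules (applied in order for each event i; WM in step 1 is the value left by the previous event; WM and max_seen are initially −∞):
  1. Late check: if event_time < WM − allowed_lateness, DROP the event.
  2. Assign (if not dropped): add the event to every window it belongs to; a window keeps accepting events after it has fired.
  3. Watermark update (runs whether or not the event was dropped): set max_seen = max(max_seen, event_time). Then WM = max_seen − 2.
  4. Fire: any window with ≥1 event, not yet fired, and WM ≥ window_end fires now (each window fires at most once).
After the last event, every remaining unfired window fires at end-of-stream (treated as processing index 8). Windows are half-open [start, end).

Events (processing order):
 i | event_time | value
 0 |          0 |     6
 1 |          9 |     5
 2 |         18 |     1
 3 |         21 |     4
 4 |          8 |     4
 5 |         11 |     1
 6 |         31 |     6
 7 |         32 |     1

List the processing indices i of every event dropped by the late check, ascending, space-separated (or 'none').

i=0 t=0 v=6: → [0,6); WM=-2
i=1 t=9 v=5: → [9,15); WM=7
i=2 t=18 v=1: → [18,24); WM=16
i=3 t=21 v=4: → [18,27); WM=19
i=4 t=8 v=4: DROP (t<19-4); WM=19
i=5 t=11 v=1: DROP (t<19-4); WM=19
i=6 t=31 v=6: → [31,37); WM=29
i=7 t=32 v=1: → [31,38); WM=30

4 5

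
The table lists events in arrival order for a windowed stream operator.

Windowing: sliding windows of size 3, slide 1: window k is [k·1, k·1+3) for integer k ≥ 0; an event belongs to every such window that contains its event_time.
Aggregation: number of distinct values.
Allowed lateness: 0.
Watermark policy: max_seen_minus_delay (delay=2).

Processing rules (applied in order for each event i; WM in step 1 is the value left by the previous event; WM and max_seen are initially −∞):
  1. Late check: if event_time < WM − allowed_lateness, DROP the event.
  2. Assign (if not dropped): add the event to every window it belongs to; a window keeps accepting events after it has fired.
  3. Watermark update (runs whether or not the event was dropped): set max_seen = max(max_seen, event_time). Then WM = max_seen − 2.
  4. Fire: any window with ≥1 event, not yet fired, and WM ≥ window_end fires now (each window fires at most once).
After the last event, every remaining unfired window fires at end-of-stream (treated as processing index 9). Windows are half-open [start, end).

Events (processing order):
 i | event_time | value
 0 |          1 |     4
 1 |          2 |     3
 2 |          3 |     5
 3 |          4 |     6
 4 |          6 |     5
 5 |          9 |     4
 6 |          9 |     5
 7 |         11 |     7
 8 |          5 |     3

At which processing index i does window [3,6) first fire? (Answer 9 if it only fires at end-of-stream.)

i=0 t=1 v=4: → [1,4),[0,3); WM=-1
i=1 t=2 v=3: → [2,5),[1,4),[0,3); WM=0
i=2 t=3 v=5: → [3,6),[2,5),[1,4); WM=1
i=3 t=4 v=6: → [4,7),[3,6),[2,5); WM=2
i=4 t=6 v=5: → [6,9),[5,8),[4,7); WM=4; [0,3) fires=2 [1,4) fires=3
i=5 t=9 v=4: → [9,12),[8,11),[7,10); WM=7; [2,5) fires=3 [3,6) fires=2 [4,7) fires=2
i=6 t=9 v=5: → [9,12),[8,11),[7,10); WM=7
i=7 t=11 v=7: → [11,14),[10,13),[9,12); WM=9; [5,8) fires=1 [6,9) fires=1
i=8 t=5 v=3: DROP (t<9-0); WM=9

5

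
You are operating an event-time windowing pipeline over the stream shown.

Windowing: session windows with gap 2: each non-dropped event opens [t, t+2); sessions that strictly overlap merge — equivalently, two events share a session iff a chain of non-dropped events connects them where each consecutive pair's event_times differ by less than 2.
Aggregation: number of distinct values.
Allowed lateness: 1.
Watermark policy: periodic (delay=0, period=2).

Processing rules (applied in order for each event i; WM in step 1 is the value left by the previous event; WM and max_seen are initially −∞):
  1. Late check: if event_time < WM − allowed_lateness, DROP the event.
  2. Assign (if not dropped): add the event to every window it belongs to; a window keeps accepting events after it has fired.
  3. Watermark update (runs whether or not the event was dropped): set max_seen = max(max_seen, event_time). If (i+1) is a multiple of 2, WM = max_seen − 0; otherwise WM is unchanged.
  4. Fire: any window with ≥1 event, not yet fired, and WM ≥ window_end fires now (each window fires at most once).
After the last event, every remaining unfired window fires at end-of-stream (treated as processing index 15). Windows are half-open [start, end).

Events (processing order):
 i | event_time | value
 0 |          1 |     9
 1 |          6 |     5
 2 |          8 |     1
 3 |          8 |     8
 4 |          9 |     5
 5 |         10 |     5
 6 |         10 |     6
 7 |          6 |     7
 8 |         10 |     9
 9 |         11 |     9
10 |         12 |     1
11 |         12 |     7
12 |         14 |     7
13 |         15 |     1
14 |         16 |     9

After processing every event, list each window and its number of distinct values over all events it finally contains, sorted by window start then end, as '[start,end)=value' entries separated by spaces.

i=0 t=1 v=9: → [1,3); WM=−∞
i=1 t=6 v=5: → [6,8); WM=6
i=2 t=8 v=1: → [8,10); WM=6
i=3 t=8 v=8: → [8,10); WM=8
i=4 t=9 v=5: → [8,11); WM=8
i=5 t=10 v=5: → [8,12); WM=10
i=6 t=10 v=6: → [8,12); WM=10
i=7 t=6 v=7: DROP (t<10-1); WM=10
i=8 t=10 v=9: → [8,12); WM=10
i=9 t=11 v=9: → [8,13); WM=11
i=10 t=12 v=1: → [8,14); WM=11
i=11 t=12 v=7: → [8,14); WM=12
i=12 t=14 v=7: → [14,16); WM=12
i=13 t=15 v=1: → [14,17); WM=15
i=14 t=16 v=9: → [14,18); WM=15

[1,3)=1 [6,8)=1 [8,14)=6 [14,18)=3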